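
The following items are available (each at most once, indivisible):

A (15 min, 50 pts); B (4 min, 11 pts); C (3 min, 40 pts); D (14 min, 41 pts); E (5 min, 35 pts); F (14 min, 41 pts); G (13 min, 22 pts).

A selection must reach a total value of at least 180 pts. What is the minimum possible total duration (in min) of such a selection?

50

Subsets with value ≥ 180, sorted by total duration:
- A+C+D+E+G: duration 50, value 188
- A+C+E+F+G: duration 50, value 188
Minimum duration: 50 min.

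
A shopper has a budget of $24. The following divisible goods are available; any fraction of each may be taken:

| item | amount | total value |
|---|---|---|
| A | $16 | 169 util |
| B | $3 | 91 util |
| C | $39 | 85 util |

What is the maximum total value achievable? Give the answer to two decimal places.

270.90

Take in order of value per unit:
- B (91/3 per unit): all 3 → value 91, running total 91.00
- A (169/16 per unit): all 16 → value 169, running total 260.00
- C (85/39 per unit): 5 of 39 → value 5×85/39 = 10.8974, running total 270.90
Total 270.90.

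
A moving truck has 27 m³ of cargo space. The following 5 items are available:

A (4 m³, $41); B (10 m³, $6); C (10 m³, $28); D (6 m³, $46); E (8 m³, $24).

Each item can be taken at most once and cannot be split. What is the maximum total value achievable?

Check high-value combinations within 27 m³:
- A+C+D: volume 4+10+6=20, value 41+28+46=115
- A+D+E: volume 4+6+8=18, value 41+46+24=111
- C+D+E: volume 10+6+8=24, value 28+46+24=98
- A+B+D: volume 4+10+6=20, value 41+6+46=93
- A+C+E: volume 4+10+8=22, value 41+28+24=93
Best: $115.

$115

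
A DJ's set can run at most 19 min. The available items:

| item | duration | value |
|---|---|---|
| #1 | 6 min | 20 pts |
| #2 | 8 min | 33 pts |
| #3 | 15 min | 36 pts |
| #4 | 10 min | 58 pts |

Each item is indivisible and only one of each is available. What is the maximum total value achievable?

Check high-value combinations within 19 min:
- #2+#4: duration 8+10=18, value 33+58=91
- #1+#4: duration 6+10=16, value 20+58=78
- #4: duration 10, value 58
- #1+#2: duration 6+8=14, value 20+33=53
Best: 91 pts.

91 pts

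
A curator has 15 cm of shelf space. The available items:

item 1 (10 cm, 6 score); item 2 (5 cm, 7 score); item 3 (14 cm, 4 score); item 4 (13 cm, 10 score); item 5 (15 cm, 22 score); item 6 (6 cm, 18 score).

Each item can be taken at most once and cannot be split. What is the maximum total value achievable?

Check high-value combinations within 15 cm:
- item 2+item 6: length 5+6=11, value 7+18=25
- item 5: length 15, value 22
- item 6: length 6, value 18
Best: 25 score.

25 score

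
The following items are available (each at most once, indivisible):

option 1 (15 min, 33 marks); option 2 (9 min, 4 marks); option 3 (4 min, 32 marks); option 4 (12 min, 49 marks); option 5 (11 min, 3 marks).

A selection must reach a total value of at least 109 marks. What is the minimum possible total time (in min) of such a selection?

31

Subsets with value ≥ 109, sorted by total time:
- option 1+option 3+option 4: time 31, value 114
- option 1+option 2+option 3+option 4: time 40, value 118
- option 1+option 3+option 4+option 5: time 42, value 117
- option 1+option 2+option 3+option 4+option 5: time 51, value 121
Minimum time: 31 min.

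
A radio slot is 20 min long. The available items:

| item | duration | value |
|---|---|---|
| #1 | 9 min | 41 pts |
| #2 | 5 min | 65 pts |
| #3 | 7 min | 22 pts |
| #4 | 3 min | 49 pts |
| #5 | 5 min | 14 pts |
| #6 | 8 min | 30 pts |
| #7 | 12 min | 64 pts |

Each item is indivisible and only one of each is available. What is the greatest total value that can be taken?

178 pts

Check high-value combinations within 20 min:
- #2+#4+#7: duration 5+3+12=20, value 65+49+64=178
- #1+#2+#4: duration 9+5+3=17, value 41+65+49=155
- #2+#3+#4+#5: duration 5+7+3+5=20, value 65+22+49+14=150
- #2+#4+#6: duration 5+3+8=16, value 65+49+30=144
- #2+#3+#4: duration 5+7+3=15, value 65+22+49=136
Best: 178 pts.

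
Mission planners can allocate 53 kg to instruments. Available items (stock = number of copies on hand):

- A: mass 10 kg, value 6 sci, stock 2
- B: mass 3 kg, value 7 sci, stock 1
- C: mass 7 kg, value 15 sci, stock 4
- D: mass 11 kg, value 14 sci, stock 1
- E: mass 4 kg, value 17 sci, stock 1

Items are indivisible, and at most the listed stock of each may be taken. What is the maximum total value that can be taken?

Top feasible selections:
- 1×B + 4×C + 1×D + 1×E: mass 46, value 98
- 1×A + 4×C + 1×D + 1×E: mass 53, value 97
- 4×C + 1×D + 1×E: mass 43, value 91
Best: 98 sci.

98 sci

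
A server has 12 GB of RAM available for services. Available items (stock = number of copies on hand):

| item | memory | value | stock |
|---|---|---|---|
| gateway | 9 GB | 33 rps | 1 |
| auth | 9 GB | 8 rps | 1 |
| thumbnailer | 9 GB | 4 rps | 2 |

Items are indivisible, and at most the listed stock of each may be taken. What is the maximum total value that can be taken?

Top feasible selections:
- 1×gateway: memory 9, value 33
- 1×auth: memory 9, value 8
- 1×thumbnailer: memory 9, value 4
Best: 33 rps.

33 rps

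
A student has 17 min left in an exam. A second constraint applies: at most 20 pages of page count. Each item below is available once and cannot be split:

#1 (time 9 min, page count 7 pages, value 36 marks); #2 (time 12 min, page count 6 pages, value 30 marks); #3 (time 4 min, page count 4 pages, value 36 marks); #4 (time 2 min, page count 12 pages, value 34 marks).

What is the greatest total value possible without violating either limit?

Feasible sets respecting both limits:
- #1+#3: time 13, page count 11, value 72
- #1+#4: time 11, page count 19, value 70
- #3+#4: time 6, page count 16, value 70
Best: 72 marks.

72 marks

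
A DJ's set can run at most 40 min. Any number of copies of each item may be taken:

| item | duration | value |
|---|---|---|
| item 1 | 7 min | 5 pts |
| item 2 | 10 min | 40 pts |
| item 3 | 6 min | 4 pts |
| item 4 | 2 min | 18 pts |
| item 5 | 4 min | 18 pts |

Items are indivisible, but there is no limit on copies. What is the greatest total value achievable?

Best value-per-unit is item 4 at 18/2, and filling with it alone uses duration 20×2=40. No mix of the others beats 20×18 = 360.

360 pts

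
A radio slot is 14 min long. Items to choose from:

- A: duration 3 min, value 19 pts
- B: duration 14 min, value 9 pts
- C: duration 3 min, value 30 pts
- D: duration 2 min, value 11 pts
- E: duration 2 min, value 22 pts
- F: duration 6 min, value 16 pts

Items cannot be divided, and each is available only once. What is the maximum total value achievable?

87 pts

Check high-value combinations within 14 min:
- A+C+E+F: duration 3+3+2+6=14, value 19+30+22+16=87
- A+C+D+E: duration 3+3+2+2=10, value 19+30+11+22=82
- C+D+E+F: duration 3+2+2+6=13, value 30+11+22+16=79
Best: 87 pts.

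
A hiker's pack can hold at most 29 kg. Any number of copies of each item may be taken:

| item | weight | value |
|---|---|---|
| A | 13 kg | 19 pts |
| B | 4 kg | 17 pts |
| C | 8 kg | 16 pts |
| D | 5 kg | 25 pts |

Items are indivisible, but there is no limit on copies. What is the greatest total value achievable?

142 pts

Best value-per-unit is D at 25/5; filling with it alone gives 5×25 = 125.
Optimal mix: 1×B + 5×D → weight 29, value 142.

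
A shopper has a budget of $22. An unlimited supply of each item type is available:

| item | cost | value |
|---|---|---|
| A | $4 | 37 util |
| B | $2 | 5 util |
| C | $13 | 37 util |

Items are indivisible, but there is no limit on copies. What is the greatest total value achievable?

Best value-per-unit is A at 37/4; filling with it alone gives 5×37 = 185.
Optimal mix: 5×A + 1×B → cost 22, value 190.

190 util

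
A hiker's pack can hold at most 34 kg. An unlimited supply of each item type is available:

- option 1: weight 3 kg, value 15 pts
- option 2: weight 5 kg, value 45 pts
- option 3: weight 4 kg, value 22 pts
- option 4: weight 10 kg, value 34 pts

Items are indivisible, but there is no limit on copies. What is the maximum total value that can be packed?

Best value-per-unit is option 2 at 45/5; filling with it alone gives 6×45 = 270.
Optimal mix: 6×option 2 + 1×option 3 → weight 34, value 292.

292 pts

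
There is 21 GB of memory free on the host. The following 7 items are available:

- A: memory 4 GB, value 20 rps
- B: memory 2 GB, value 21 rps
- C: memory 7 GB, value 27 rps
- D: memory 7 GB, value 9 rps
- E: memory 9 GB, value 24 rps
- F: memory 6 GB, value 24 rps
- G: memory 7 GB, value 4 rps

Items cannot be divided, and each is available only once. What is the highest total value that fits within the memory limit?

Check high-value combinations within 21 GB:
- A+B+C+F: memory 4+2+7+6=19, value 20+21+27+24=92
- A+B+E+F: memory 4+2+9+6=21, value 20+21+24+24=89
- A+B+C+D: memory 4+2+7+7=20, value 20+21+27+9=77
Best: 92 rps.

92 rps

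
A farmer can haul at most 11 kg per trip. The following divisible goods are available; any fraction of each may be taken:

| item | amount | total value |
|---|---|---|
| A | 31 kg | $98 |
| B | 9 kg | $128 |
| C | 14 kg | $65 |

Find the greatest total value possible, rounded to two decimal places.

Take in order of value per unit:
- B (128/9 per unit): all 9 → value 128, running total 128.00
- C (65/14 per unit): 2 of 14 → value 2×65/14 = 9.2857, running total 137.29
Total 137.29.

137.29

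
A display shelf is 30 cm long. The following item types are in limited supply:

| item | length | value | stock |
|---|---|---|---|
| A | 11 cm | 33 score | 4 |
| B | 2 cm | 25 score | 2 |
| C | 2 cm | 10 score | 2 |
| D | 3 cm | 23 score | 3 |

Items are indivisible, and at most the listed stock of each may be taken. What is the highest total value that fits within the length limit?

Best selections within length 30 and stock limits:
- 1×A + 2×B + 2×C + 3×D: length 28, value 172
- 1×A + 2×B + 1×C + 3×D: length 26, value 162
Best: 172 score.

172 score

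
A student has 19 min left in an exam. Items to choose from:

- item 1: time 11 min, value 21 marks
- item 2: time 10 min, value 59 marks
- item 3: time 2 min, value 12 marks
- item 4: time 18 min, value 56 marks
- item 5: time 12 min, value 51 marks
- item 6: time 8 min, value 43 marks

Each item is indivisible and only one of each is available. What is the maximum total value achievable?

Check high-value combinations within 19 min:
- item 2+item 6: time 10+8=18, value 59+43=102
- item 2+item 3: time 10+2=12, value 59+12=71
- item 1+item 6: time 11+8=19, value 21+43=64
Best: 102 marks.

102 marks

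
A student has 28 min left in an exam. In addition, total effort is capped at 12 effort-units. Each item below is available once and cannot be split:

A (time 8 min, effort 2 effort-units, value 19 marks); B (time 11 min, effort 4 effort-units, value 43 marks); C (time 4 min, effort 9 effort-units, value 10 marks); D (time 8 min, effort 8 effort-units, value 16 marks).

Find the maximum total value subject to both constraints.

62 marks

Feasible sets respecting both limits:
- A+B: time 19, effort 6, value 62
- B+D: time 19, effort 12, value 59
- B: time 11, effort 4, value 43
Best: 62 marks.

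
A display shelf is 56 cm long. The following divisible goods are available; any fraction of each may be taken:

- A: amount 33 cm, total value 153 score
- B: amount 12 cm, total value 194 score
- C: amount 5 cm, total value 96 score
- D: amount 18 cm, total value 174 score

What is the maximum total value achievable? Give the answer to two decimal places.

561.36

Take in order of value per unit:
- C (96/5 per unit): all 5 → value 96, running total 96.00
- B (194/12 per unit): all 12 → value 194, running total 290.00
- D (174/18 per unit): all 18 → value 174, running total 464.00
- A (153/33 per unit): 21 of 33 → value 21×153/33 = 97.3636, running total 561.36
Total 561.36.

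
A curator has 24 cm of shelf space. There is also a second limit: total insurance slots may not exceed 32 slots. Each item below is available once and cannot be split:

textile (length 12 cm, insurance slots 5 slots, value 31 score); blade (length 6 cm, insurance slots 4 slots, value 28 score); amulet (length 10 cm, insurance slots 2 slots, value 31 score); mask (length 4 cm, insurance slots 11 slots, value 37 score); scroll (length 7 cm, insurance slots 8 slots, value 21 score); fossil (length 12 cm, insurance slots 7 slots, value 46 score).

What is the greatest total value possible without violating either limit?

Feasible sets respecting both limits:
- blade+mask+fossil: length 22, insurance slots 22, value 111
- mask+scroll+fossil: length 23, insurance slots 26, value 104
- textile+blade+mask: length 22, insurance slots 20, value 96
- blade+amulet+mask: length 20, insurance slots 17, value 96
Best: 111 score.

111 score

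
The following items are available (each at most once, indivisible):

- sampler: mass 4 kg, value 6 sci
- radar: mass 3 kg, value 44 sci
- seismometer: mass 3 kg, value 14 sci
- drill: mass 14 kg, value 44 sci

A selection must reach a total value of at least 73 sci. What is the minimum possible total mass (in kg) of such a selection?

17

Subsets with value ≥ 73, sorted by total mass:
- radar+drill: mass 17, value 88
- radar+seismometer+drill: mass 20, value 102
- sampler+radar+drill: mass 21, value 94
Minimum mass: 17 kg.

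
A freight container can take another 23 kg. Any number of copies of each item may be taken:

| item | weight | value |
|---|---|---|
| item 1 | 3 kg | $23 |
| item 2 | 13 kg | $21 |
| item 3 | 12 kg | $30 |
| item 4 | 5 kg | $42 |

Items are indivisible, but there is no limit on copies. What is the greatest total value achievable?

Best value-per-unit is item 4 at 42/5; filling with it alone gives 4×42 = 168.
Optimal mix: 1×item 1 + 4×item 4 → weight 23, value 191.

$191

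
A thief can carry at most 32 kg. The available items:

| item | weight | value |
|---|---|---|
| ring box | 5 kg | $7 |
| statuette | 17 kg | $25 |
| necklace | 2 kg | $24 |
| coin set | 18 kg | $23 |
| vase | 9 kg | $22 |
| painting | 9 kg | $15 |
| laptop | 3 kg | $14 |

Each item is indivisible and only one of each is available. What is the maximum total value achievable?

$85

Check high-value combinations within 32 kg:
- statuette+necklace+vase+laptop: weight 17+2+9+3=31, value 25+24+22+14=85
- necklace+coin set+vase+laptop: weight 2+18+9+3=32, value 24+23+22+14=83
- ring box+necklace+vase+painting+laptop: weight 5+2+9+9+3=28, value 7+24+22+15+14=82
Best: $85.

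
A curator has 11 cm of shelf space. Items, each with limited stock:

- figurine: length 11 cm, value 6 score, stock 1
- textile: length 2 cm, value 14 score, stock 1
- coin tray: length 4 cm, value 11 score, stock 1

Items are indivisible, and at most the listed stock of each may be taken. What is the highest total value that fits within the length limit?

Best selections within length 11 and stock limits:
- 1×textile + 1×coin tray: length 6, value 25
- 1×textile: length 2, value 14
- 1×coin tray: length 4, value 11
Best: 25 score.

25 score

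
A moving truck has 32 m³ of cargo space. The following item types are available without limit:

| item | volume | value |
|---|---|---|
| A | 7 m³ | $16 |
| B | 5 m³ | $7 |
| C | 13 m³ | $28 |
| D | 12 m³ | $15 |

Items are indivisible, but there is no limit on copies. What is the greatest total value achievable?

$67

Best value-per-unit is A at 16/7; filling with it alone gives 4×16 = 64.
Optimal mix: 2×A + 1×B + 1×C → volume 32, value 67.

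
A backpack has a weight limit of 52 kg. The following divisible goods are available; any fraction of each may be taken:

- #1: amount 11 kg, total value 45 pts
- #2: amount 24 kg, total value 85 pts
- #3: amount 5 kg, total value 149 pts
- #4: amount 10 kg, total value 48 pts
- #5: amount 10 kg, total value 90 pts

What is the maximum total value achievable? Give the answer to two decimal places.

Take in order of value per unit:
- #3 (149/5 per unit): all 5 → value 149, running total 149.00
- #5 (90/10 per unit): all 10 → value 90, running total 239.00
- #4 (48/10 per unit): all 10 → value 48, running total 287.00
- #1 (45/11 per unit): all 11 → value 45, running total 332.00
- #2 (85/24 per unit): 16 of 24 → value 16×85/24 = 56.6667, running total 388.67
Total 388.67.

388.67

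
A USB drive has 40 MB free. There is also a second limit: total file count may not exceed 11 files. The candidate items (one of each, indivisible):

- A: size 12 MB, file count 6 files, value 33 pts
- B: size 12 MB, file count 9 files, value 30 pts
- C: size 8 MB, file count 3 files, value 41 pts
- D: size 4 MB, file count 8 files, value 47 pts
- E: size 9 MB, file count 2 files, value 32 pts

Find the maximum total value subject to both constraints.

Feasible sets respecting both limits:
- A+C+E: size 29, file count 11, value 106
- C+D: size 12, file count 11, value 88
- D+E: size 13, file count 10, value 79
- A+C: size 20, file count 9, value 74
Best: 106 pts.

106 pts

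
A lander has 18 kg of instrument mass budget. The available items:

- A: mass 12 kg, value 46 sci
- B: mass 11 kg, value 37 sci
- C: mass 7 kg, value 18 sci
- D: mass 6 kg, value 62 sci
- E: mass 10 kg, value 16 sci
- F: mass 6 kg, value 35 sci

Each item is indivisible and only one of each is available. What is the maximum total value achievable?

Check high-value combinations within 18 kg:
- A+D: mass 12+6=18, value 46+62=108
- B+D: mass 11+6=17, value 37+62=99
- D+F: mass 6+6=12, value 62+35=97
- A+F: mass 12+6=18, value 46+35=81
- C+D: mass 7+6=13, value 18+62=80
Best: 108 sci.

108 sci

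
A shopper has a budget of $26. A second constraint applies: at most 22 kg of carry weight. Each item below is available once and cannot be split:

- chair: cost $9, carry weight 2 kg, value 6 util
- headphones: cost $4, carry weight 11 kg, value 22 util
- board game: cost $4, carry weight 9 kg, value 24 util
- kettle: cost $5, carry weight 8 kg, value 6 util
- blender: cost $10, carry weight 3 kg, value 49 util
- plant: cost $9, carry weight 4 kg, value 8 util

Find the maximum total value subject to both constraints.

81 util

Feasible sets respecting both limits:
- board game+blender+plant: cost 23, carry weight 16, value 81
- chair+board game+blender: cost 23, carry weight 14, value 79
- board game+kettle+blender: cost 19, carry weight 20, value 79
- headphones+blender+plant: cost 23, carry weight 18, value 79
Best: 81 util.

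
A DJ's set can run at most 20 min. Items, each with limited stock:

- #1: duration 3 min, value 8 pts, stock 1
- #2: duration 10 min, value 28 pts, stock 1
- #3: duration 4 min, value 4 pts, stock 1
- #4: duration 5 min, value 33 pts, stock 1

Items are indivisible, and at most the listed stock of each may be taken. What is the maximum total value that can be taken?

69 pts

Best selections within duration 20 and stock limits:
- 1×#1 + 1×#2 + 1×#4: duration 18, value 69
- 1×#2 + 1×#3 + 1×#4: duration 19, value 65
Best: 69 pts.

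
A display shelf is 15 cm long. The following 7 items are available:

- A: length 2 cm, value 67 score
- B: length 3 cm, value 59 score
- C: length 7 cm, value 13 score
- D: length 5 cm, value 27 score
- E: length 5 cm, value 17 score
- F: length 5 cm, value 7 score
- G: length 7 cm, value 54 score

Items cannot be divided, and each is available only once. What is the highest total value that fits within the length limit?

Check high-value combinations within 15 cm:
- A+B+G: length 2+3+7=12, value 67+59+54=180
- A+B+D+E: length 2+3+5+5=15, value 67+59+27+17=170
- A+B+D+F: length 2+3+5+5=15, value 67+59+27+7=160
- A+B+D: length 2+3+5=10, value 67+59+27=153
Best: 180 score.

180 score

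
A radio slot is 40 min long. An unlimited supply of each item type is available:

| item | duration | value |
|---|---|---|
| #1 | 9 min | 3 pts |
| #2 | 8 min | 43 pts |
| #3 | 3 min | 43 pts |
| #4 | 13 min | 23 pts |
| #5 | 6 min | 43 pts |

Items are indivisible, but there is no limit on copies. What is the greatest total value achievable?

559 pts

Best value-per-unit is #3 at 43/3, and filling with it alone uses duration 13×3=39. No mix of the others beats 13×43 = 559.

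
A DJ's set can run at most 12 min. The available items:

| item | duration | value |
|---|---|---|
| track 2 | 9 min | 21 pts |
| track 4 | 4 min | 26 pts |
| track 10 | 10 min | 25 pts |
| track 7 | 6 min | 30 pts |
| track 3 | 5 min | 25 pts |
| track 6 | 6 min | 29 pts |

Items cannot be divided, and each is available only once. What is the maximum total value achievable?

59 pts

Check high-value combinations within 12 min:
- track 7+track 6: duration 6+6=12, value 30+29=59
- track 4+track 7: duration 4+6=10, value 26+30=56
- track 4+track 6: duration 4+6=10, value 26+29=55
- track 7+track 3: duration 6+5=11, value 30+25=55
- track 3+track 6: duration 5+6=11, value 25+29=54
Best: 59 pts.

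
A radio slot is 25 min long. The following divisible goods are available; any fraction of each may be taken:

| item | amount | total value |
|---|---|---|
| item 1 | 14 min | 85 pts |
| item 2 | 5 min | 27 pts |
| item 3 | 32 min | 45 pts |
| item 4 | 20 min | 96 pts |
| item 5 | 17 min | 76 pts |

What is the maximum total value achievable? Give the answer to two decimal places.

Take in order of value per unit:
- item 1 (85/14 per unit): all 14 → value 85, running total 85.00
- item 2 (27/5 per unit): all 5 → value 27, running total 112.00
- item 4 (96/20 per unit): 6 of 20 → value 6×96/20 = 28.8000, running total 140.80
Total 140.80.

140.80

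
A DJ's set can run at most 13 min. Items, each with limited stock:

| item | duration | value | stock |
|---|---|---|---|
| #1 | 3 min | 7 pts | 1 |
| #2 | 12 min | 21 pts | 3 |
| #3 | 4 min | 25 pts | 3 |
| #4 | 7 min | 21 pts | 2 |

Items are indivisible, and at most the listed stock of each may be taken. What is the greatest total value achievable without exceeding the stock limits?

75 pts

Best selections within duration 13 and stock limits:
- 3×#3: duration 12, value 75
- 1×#1 + 2×#3: duration 11, value 57
Best: 75 pts.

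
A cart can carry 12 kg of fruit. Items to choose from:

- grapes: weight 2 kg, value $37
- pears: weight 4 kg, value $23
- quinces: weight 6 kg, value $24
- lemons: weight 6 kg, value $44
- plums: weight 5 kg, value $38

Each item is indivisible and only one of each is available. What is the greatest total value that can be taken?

Check high-value combinations within 12 kg:
- grapes+pears+lemons: weight 2+4+6=12, value 37+23+44=104
- grapes+pears+plums: weight 2+4+5=11, value 37+23+38=98
- grapes+pears+quinces: weight 2+4+6=12, value 37+23+24=84
Best: $104.

$104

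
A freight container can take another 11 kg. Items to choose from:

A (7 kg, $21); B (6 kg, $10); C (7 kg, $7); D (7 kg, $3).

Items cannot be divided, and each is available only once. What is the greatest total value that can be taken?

Check high-value combinations within 11 kg:
- A: weight 7, value 21
- B: weight 6, value 10
- C: weight 7, value 7
- D: weight 7, value 3
Best: $21.

$21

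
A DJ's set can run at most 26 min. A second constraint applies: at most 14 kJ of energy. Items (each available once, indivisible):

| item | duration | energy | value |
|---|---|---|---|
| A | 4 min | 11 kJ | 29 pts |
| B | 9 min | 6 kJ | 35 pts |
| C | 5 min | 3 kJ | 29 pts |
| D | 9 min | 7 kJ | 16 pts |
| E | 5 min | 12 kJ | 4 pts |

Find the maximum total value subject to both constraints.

64 pts

Feasible sets respecting both limits:
- B+C: duration 14, energy 9, value 64
- A+C: duration 9, energy 14, value 58
- B+D: duration 18, energy 13, value 51
- C+D: duration 14, energy 10, value 45
Best: 64 pts.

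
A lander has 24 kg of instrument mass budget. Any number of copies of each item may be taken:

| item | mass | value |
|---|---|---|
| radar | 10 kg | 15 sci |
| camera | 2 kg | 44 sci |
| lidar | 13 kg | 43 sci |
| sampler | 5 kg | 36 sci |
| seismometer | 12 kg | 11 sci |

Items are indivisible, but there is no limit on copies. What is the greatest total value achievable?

Best value-per-unit is camera at 44/2, and filling with it alone uses mass 12×2=24. No mix of the others beats 12×44 = 528.

528 sci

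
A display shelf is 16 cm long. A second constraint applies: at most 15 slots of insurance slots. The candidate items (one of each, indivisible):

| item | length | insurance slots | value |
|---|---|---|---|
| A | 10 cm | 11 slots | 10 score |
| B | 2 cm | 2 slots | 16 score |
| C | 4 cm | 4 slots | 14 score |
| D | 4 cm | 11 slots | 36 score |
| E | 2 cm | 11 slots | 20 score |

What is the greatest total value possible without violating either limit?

52 score

Feasible sets respecting both limits:
- B+D: length 6, insurance slots 13, value 52
- C+D: length 8, insurance slots 15, value 50
- D: length 4, insurance slots 11, value 36
Best: 52 score.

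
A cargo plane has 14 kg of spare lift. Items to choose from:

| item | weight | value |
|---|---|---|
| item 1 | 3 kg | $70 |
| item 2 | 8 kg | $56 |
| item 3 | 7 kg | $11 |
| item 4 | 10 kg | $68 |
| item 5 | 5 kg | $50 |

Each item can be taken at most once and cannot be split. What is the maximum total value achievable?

Check high-value combinations within 14 kg:
- item 1+item 4: weight 3+10=13, value 70+68=138
- item 1+item 2: weight 3+8=11, value 70+56=126
- item 1+item 5: weight 3+5=8, value 70+50=120
- item 2+item 5: weight 8+5=13, value 56+50=106
Best: $138.

$138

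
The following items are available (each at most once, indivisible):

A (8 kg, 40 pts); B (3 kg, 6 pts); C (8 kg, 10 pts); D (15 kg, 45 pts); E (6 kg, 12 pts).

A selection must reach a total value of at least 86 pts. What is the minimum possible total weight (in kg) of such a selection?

Subsets with value ≥ 86, sorted by total weight:
- A+B+D: weight 26, value 91
- A+D+E: weight 29, value 97
Minimum weight: 26 kg.

26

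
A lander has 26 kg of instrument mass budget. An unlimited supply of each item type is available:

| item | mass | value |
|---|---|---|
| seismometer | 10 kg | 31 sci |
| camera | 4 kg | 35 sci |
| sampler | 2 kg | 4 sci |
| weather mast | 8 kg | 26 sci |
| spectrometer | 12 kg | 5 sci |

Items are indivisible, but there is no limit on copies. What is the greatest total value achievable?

214 sci

Best value-per-unit is camera at 35/4; filling with it alone gives 6×35 = 210.
Optimal mix: 6×camera + 1×sampler → mass 26, value 214.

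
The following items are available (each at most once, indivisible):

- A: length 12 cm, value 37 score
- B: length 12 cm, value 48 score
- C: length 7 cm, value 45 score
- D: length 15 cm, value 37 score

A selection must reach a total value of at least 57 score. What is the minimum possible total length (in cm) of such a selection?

19

Subsets with value ≥ 57, sorted by total length:
- B+C: length 19, value 93
- A+C: length 19, value 82
- C+D: length 22, value 82
- A+B: length 24, value 85
Minimum length: 19 cm.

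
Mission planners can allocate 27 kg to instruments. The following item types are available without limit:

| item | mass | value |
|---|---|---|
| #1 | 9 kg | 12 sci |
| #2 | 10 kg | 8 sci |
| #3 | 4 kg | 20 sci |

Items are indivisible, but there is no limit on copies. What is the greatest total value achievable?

Best value-per-unit is #3 at 20/4, and filling with it alone uses mass 6×4=24. No mix of the others beats 6×20 = 120.

120 sci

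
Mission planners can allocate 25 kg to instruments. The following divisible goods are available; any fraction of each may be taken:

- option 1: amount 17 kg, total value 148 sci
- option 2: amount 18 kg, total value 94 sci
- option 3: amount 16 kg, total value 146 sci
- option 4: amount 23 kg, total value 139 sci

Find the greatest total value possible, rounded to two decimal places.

Take in order of value per unit:
- option 3 (146/16 per unit): all 16 → value 146, running total 146.00
- option 1 (148/17 per unit): 9 of 17 → value 9×148/17 = 78.3529, running total 224.35
Total 224.35.

224.35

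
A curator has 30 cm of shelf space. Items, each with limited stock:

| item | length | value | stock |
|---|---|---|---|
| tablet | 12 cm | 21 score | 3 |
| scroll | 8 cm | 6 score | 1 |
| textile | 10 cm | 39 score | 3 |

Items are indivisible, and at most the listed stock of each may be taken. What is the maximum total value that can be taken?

117 score

Top feasible selections:
- 3×textile: length 30, value 117
- 1×scroll + 2×textile: length 28, value 84
- 2×textile: length 20, value 78
- 1×tablet + 1×scroll + 1×textile: length 30, value 66
Best: 117 score.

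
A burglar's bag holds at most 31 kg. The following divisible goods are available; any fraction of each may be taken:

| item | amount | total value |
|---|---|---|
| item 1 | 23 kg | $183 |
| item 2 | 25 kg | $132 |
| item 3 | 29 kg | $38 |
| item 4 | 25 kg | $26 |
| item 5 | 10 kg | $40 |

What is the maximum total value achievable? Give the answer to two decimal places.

Take in order of value per unit:
- item 1 (183/23 per unit): all 23 → value 183, running total 183.00
- item 2 (132/25 per unit): 8 of 25 → value 8×132/25 = 42.2400, running total 225.24
Total 225.24.

225.24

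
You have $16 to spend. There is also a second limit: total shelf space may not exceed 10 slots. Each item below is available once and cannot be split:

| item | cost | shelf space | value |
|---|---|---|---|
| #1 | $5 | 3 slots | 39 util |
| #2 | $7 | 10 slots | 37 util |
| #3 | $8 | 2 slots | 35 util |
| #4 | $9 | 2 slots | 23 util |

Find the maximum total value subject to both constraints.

74 util

Feasible sets respecting both limits:
- #1+#3: cost 13, shelf space 5, value 74
- #1+#4: cost 14, shelf space 5, value 62
- #1: cost 5, shelf space 3, value 39
Best: 74 util.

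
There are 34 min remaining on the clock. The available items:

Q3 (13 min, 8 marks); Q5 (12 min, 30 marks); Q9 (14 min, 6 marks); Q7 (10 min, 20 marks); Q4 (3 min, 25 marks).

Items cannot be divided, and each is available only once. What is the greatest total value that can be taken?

75 marks

Check high-value combinations within 34 min:
- Q5+Q7+Q4: time 12+10+3=25, value 30+20+25=75
- Q3+Q5+Q4: time 13+12+3=28, value 8+30+25=63
- Q5+Q9+Q4: time 12+14+3=29, value 30+6+25=61
- Q5+Q4: time 12+3=15, value 30+25=55
Best: 75 marks.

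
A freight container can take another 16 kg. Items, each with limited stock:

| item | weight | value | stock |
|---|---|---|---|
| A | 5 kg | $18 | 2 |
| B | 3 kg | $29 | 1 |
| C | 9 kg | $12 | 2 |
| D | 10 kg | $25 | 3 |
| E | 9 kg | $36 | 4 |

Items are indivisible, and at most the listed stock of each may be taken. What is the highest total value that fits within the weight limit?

Top feasible selections:
- 1×B + 1×E: weight 12, value 65
- 2×A + 1×B: weight 13, value 65
- 1×B + 1×D: weight 13, value 54
Best: $65.

$65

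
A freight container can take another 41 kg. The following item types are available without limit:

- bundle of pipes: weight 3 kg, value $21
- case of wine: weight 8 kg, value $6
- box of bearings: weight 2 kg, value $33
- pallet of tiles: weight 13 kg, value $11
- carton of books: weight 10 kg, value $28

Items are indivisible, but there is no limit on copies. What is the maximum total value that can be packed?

$660

Best value-per-unit is box of bearings at 33/2, and filling with it alone uses weight 20×2=40. No mix of the others beats 20×33 = 660.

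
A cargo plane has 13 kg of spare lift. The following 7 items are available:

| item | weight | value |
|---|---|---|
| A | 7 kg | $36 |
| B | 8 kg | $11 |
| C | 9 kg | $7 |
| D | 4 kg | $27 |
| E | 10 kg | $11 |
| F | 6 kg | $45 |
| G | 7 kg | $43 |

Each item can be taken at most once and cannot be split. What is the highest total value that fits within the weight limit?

$88

Check high-value combinations within 13 kg:
- F+G: weight 6+7=13, value 45+43=88
- A+F: weight 7+6=13, value 36+45=81
- D+F: weight 4+6=10, value 27+45=72
Best: $88.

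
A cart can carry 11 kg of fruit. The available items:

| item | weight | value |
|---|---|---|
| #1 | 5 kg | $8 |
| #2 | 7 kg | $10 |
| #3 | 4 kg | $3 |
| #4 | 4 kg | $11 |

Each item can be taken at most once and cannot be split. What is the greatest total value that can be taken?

$21

Check high-value combinations within 11 kg:
- #2+#4: weight 7+4=11, value 10+11=21
- #1+#4: weight 5+4=9, value 8+11=19
- #3+#4: weight 4+4=8, value 3+11=14
- #2+#3: weight 7+4=11, value 10+3=13
- #4: weight 4, value 11
Best: $21.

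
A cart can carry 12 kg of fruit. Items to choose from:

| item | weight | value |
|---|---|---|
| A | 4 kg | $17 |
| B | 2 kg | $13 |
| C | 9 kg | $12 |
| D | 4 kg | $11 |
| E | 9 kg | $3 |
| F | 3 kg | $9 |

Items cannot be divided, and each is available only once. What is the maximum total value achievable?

$41

Check high-value combinations within 12 kg:
- A+B+D: weight 4+2+4=10, value 17+13+11=41
- A+B+F: weight 4+2+3=9, value 17+13+9=39
- A+D+F: weight 4+4+3=11, value 17+11+9=37
- B+D+F: weight 2+4+3=9, value 13+11+9=33
Best: $41.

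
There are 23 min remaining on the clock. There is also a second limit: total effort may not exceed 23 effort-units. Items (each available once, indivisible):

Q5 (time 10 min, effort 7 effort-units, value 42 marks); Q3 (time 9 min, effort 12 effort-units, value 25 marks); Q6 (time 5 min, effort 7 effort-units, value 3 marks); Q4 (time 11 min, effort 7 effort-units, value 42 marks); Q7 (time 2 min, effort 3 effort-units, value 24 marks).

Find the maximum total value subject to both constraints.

Feasible sets respecting both limits:
- Q5+Q4+Q7: time 23, effort 17, value 108
- Q5+Q3+Q7: time 21, effort 22, value 91
- Q3+Q4+Q7: time 22, effort 22, value 91
Best: 108 marks.

108 marks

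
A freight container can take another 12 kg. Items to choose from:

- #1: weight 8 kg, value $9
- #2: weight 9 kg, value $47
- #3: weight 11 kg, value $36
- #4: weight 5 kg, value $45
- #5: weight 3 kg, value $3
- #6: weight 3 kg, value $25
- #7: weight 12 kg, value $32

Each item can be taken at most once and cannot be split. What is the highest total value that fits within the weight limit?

$73

This is a 0/1 knapsack; check combinations near the capacity.
- #4+#5+#6: weight 5+3+3=11, value 45+3+25=73
- #2+#6: weight 9+3=12, value 47+25=72
- #4+#6: weight 5+3=8, value 45+25=70
Best: $73.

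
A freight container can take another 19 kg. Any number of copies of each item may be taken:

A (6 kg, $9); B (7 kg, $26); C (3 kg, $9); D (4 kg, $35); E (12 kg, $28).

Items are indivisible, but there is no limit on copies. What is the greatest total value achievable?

Best value-per-unit is D at 35/4; filling with it alone gives 4×35 = 140.
Optimal mix: 1×C + 4×D → weight 19, value 149.

$149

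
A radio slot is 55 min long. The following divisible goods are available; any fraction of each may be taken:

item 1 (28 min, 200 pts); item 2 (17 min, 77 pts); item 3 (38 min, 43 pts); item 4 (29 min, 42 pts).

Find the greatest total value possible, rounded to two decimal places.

291.48

Take in order of value per unit:
- item 1 (200/28 per unit): all 28 → value 200, running total 200.00
- item 2 (77/17 per unit): all 17 → value 77, running total 277.00
- item 4 (42/29 per unit): 10 of 29 → value 10×42/29 = 14.4828, running total 291.48
Total 291.48.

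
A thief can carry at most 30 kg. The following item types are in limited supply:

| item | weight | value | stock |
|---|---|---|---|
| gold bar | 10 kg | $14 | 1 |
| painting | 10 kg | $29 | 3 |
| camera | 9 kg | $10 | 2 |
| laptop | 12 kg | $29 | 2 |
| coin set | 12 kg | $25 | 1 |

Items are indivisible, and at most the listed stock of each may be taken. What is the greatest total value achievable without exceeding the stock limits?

$87

Top feasible selections:
- 3×painting: weight 30, value 87
- 1×gold bar + 2×painting: weight 30, value 72
Best: $87.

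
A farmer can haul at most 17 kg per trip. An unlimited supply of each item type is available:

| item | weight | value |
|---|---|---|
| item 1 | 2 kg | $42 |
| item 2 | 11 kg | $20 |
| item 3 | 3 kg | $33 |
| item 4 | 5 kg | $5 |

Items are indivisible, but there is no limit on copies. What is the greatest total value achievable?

Best value-per-unit is item 1 at 42/2, and filling with it alone uses weight 8×2=16. No mix of the others beats 8×42 = 336.

$336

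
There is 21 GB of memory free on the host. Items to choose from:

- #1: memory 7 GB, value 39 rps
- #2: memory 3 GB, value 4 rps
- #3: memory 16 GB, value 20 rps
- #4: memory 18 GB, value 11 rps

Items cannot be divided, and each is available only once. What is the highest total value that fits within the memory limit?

This is a 0/1 knapsack; check combinations near the capacity.
- #1+#2: memory 7+3=10, value 39+4=43
- #1: memory 7, value 39
- #2+#3: memory 3+16=19, value 4+20=24
- #3: memory 16, value 20
- #2+#4: memory 3+18=21, value 4+11=15
Best: 43 rps.

43 rps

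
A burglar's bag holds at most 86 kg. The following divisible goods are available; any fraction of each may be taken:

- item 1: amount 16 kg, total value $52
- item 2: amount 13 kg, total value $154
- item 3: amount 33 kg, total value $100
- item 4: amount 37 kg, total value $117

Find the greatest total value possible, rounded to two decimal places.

Take in order of value per unit:
- item 2 (154/13 per unit): all 13 → value 154, running total 154.00
- item 1 (52/16 per unit): all 16 → value 52, running total 206.00
- item 4 (117/37 per unit): all 37 → value 117, running total 323.00
- item 3 (100/33 per unit): 20 of 33 → value 20×100/33 = 60.6061, running total 383.61
Total 383.61.

383.61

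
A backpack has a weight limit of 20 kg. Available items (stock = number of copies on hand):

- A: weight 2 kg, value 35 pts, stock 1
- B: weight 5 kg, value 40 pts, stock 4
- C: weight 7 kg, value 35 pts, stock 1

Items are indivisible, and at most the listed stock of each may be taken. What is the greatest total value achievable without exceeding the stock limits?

160 pts

Best selections within weight 20 and stock limits:
- 4×B: weight 20, value 160
- 1×A + 3×B: weight 17, value 155
Best: 160 pts.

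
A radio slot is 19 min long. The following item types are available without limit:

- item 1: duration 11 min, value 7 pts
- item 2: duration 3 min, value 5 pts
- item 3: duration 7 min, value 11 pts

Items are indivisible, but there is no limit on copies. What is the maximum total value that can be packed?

31 pts

Best value-per-unit is item 2 at 5/3; filling with it alone gives 6×5 = 30.
Optimal mix: 4×item 2 + 1×item 3 → duration 19, value 31.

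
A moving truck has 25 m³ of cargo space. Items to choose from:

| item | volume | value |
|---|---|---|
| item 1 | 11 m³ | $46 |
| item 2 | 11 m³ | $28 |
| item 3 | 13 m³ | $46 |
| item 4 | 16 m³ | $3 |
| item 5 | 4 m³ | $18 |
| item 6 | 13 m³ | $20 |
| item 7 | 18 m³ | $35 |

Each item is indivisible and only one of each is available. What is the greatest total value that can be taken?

Check high-value combinations within 25 m³:
- item 1+item 3: volume 11+13=24, value 46+46=92
- item 1+item 2: volume 11+11=22, value 46+28=74
- item 2+item 3: volume 11+13=24, value 28+46=74
Best: $92.

$92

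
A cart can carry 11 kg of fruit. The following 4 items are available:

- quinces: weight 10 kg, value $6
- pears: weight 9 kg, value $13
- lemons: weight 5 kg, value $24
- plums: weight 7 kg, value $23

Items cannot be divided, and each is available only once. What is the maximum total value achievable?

$24

Check high-value combinations within 11 kg:
- lemons: weight 5, value 24
- plums: weight 7, value 23
- pears: weight 9, value 13
Best: $24.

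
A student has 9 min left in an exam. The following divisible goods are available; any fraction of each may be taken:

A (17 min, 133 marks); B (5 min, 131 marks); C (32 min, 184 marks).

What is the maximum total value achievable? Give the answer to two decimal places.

162.29

Take in order of value per unit:
- B (131/5 per unit): all 5 → value 131, running total 131.00
- A (133/17 per unit): 4 of 17 → value 4×133/17 = 31.2941, running total 162.29
Total 162.29.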